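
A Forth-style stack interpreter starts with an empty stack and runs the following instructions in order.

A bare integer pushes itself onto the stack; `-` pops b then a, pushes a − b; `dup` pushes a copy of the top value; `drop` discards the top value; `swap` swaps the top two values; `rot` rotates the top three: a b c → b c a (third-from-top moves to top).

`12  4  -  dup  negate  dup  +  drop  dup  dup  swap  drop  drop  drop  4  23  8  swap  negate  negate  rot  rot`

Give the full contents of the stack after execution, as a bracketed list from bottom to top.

12     -> [12]
4      -> [12, 4]
-      -> [8]
dup    -> [8, 8]
negate -> [8, -8]
dup    -> [8, -8, -8]
+      -> [8, -16]
drop   -> [8]
dup    -> [8, 8]
dup    -> [8, 8, 8]
swap   -> [8, 8, 8]
drop   -> [8, 8]
drop   -> [8]
drop   -> []
4      -> [4]
23     -> [4, 23]
8      -> [4, 23, 8]
swap   -> [4, 8, 23]
negate -> [4, 8, -23]
negate -> [4, 8, 23]
rot    -> [8, 23, 4]
rot    -> [23, 4, 8]

[23, 4, 8]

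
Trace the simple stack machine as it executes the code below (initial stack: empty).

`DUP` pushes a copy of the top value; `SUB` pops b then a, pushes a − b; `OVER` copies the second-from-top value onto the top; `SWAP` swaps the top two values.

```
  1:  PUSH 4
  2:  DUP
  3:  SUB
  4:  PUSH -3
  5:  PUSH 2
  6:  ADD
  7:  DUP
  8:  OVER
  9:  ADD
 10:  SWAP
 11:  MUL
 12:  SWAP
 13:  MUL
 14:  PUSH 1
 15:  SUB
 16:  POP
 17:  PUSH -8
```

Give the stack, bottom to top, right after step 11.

[0, 2]

PUSH 4   [4]
DUP      [4, 4]
SUB      [0]
PUSH -3  [0, -3]
PUSH 2   [0, -3, 2]
ADD      [0, -1]
DUP      [0, -1, -1]
OVER     [0, -1, -1, -1]
ADD      [0, -1, -2]
SWAP     [0, -2, -1]
MUL      [0, 2]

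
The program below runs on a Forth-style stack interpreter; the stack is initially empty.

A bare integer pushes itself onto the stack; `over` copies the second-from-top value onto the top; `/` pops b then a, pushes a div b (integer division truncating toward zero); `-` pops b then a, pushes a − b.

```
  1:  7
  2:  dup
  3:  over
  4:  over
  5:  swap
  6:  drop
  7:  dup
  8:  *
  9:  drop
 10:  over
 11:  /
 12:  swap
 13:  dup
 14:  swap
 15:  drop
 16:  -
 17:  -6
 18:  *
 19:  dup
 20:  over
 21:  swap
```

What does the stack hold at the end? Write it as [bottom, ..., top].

[36, 36, 36]

7     [7]
dup   [7, 7]
over  [7, 7, 7]
over  [7, 7, 7, 7]
swap  [7, 7, 7, 7]
drop  [7, 7, 7]
dup   [7, 7, 7, 7]
*     [7, 7, 49]
drop  [7, 7]
over  [7, 7, 7]
/     [7, 1]
swap  [1, 7]
dup   [1, 7, 7]
swap  [1, 7, 7]
drop  [1, 7]
-     [-6]
-6    [-6, -6]
*     [36]
dup   [36, 36]
over  [36, 36, 36]
swap  [36, 36, 36]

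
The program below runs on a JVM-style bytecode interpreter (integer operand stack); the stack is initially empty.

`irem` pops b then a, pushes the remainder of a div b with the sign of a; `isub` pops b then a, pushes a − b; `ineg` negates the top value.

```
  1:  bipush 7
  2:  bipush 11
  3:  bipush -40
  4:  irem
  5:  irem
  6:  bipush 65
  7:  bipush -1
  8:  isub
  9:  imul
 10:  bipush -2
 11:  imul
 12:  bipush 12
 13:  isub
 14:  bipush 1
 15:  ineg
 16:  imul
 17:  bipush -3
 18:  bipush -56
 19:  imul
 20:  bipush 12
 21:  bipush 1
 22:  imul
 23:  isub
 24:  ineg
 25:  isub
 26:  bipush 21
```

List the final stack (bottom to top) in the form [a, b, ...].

bipush 7   -> [7]
bipush 11  -> [7, 11]
bipush -40 -> [7, 11, -40]
irem       -> [7, 11]
irem       -> [7]
bipush 65  -> [7, 65]
bipush -1  -> [7, 65, -1]
isub       -> [7, 66]
imul       -> [462]
bipush -2  -> [462, -2]
imul       -> [-924]
bipush 12  -> [-924, 12]
isub       -> [-936]
bipush 1   -> [-936, 1]
ineg       -> [-936, -1]
imul       -> [936]
bipush -3  -> [936, -3]
bipush -56 -> [936, -3, -56]
imul       -> [936, 168]
bipush 12  -> [936, 168, 12]
bipush 1   -> [936, 168, 12, 1]
imul       -> [936, 168, 12]
isub       -> [936, 156]
ineg       -> [936, -156]
isub       -> [1092]
bipush 21  -> [1092, 21]

[1092, 21]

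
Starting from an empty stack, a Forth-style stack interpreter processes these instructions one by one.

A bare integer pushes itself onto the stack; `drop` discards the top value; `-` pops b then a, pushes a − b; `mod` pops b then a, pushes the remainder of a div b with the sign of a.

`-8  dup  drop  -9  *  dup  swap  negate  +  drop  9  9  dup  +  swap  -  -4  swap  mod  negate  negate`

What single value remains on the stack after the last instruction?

-8     -> -8
dup    -> -8 -8
drop   -> -8
-9     -> -8 -9
*      -> 72
dup    -> 72 72
swap   -> 72 72
negate -> 72 -72
+      -> 0
drop   -> (empty)
9      -> 9
9      -> 9 9
dup    -> 9 9 9
+      -> 9 18
swap   -> 18 9
-      -> 9
-4     -> 9 -4
swap   -> -4 9
mod    -> -4
negate -> 4
negate -> -4

-4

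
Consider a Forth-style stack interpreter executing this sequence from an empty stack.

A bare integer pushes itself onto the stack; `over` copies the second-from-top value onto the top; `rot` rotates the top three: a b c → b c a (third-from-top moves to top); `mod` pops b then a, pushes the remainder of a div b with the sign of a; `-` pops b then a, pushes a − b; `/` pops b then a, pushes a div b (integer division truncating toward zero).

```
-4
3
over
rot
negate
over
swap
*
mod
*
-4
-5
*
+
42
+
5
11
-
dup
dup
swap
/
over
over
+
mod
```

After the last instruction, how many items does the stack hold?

-4     : [-4]
3      : [-4, 3]
over   : [-4, 3, -4]
rot    : [3, -4, -4]
negate : [3, -4, 4]
over   : [3, -4, 4, -4]
swap   : [3, -4, -4, 4]
*      : [3, -4, -16]
mod    : [3, -4]
*      : [-12]
-4     : [-12, -4]
-5     : [-12, -4, -5]
*      : [-12, 20]
+      : [8]
42     : [8, 42]
+      : [50]
5      : [50, 5]
11     : [50, 5, 11]
-      : [50, -6]
dup    : [50, -6, -6]
dup    : [50, -6, -6, -6]
swap   : [50, -6, -6, -6]
/      : [50, -6, 1]
over   : [50, -6, 1, -6]
over   : [50, -6, 1, -6, 1]
+      : [50, -6, 1, -5]
mod    : [50, -6, 1]

3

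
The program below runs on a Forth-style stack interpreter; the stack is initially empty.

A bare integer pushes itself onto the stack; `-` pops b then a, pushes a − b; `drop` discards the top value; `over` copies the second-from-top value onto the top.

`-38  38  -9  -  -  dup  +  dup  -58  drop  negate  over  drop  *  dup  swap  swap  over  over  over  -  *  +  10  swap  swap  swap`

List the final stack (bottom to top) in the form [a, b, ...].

[-28900, 10, -28900]

-38    -> -38
38     -> -38 38
-9     -> -38 38 -9
-      -> -38 47
-      -> -85
dup    -> -85 -85
+      -> -170
dup    -> -170 -170
-58    -> -170 -170 -58
drop   -> -170 -170
negate -> -170 170
over   -> -170 170 -170
drop   -> -170 170
*      -> -28900
dup    -> -28900 -28900
swap   -> -28900 -28900
swap   -> -28900 -28900
over   -> -28900 -28900 -28900
over   -> -28900 -28900 -28900 -28900
over   -> -28900 -28900 -28900 -28900 -28900
-      -> -28900 -28900 -28900 0
*      -> -28900 -28900 0
+      -> -28900 -28900
10     -> -28900 -28900 10
swap   -> -28900 10 -28900
swap   -> -28900 -28900 10
swap   -> -28900 10 -28900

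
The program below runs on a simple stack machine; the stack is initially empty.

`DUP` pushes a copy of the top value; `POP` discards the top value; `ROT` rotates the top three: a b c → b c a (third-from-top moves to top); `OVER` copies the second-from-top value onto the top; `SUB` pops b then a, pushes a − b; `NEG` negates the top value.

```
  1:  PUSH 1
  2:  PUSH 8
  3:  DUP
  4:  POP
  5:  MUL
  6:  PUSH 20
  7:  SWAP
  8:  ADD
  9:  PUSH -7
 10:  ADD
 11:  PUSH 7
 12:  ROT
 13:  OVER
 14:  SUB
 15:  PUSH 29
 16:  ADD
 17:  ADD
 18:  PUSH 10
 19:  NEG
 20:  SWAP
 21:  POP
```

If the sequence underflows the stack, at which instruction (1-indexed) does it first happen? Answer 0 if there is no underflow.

PUSH 1  → [1]
PUSH 8  → [1, 8]
DUP     → [1, 8, 8]
POP     → [1, 8]
MUL     → [8]
PUSH 20 → [8, 20]
SWAP    → [20, 8]
ADD     → [28]
PUSH -7 → [28, -7]
ADD     → [21]
PUSH 7  → [21, 7]
ROT  — needs 3 operands, stack has 2 → underflow

12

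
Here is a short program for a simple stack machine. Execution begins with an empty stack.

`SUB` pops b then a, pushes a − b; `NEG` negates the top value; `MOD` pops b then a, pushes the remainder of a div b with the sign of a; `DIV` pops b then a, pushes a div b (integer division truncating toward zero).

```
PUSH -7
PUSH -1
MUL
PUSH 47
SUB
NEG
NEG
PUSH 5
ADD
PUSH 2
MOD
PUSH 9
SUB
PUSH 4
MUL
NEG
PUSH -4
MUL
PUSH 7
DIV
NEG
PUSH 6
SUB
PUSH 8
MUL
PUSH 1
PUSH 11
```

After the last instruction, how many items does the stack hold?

PUSH -7 → [-7]
PUSH -1 → [-7, -1]
MUL     → [7]
PUSH 47 → [7, 47]
SUB     → [-40]
NEG     → [40]
NEG     → [-40]
PUSH 5  → [-40, 5]
ADD     → [-35]
PUSH 2  → [-35, 2]
MOD     → [-1]
PUSH 9  → [-1, 9]
SUB     → [-10]
PUSH 4  → [-10, 4]
MUL     → [-40]
NEG     → [40]
PUSH -4 → [40, -4]
MUL     → [-160]
PUSH 7  → [-160, 7]
DIV     → [-22]
NEG     → [22]
PUSH 6  → [22, 6]
SUB     → [16]
PUSH 8  → [16, 8]
MUL     → [128]
PUSH 1  → [128, 1]
PUSH 11 → [128, 1, 11]

3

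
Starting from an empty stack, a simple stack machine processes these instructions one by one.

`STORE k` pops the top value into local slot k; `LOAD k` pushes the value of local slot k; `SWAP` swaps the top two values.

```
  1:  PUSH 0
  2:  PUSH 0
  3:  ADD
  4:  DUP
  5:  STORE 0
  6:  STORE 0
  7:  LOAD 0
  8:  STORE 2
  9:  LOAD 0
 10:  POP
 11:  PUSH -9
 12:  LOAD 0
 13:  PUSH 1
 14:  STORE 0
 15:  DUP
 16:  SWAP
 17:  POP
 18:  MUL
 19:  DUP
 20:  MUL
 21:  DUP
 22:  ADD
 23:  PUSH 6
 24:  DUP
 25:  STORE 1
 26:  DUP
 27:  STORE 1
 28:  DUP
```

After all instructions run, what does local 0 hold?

PUSH 0  -> 0
PUSH 0  -> 0 0
ADD     -> 0
DUP     -> 0 0
STORE 0 -> 0
STORE 0 -> (empty)
LOAD 0  -> 0
STORE 2 -> (empty)
LOAD 0  -> 0
POP     -> (empty)
PUSH -9 -> -9
LOAD 0  -> -9 0
PUSH 1  -> -9 0 1
STORE 0 -> -9 0
DUP     -> -9 0 0
SWAP    -> -9 0 0
POP     -> -9 0
MUL     -> 0
DUP     -> 0 0
MUL     -> 0
DUP     -> 0 0
ADD     -> 0
PUSH 6  -> 0 6
DUP     -> 0 6 6
STORE 1 -> 0 6
DUP     -> 0 6 6
STORE 1 -> 0 6
DUP     -> 0 6 6

1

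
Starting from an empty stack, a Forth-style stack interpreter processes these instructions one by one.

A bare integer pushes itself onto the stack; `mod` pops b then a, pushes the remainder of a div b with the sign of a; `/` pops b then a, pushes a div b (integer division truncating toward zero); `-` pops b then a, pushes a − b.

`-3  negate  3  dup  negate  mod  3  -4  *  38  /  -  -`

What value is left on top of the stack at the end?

3

-3     → -3
negate → 3
3      → 3 3
dup    → 3 3 3
negate → 3 3 -3
mod    → 3 0
3      → 3 0 3
-4     → 3 0 3 -4
*      → 3 0 -12
38     → 3 0 -12 38
/      → 3 0 0
-      → 3 0
-      → 3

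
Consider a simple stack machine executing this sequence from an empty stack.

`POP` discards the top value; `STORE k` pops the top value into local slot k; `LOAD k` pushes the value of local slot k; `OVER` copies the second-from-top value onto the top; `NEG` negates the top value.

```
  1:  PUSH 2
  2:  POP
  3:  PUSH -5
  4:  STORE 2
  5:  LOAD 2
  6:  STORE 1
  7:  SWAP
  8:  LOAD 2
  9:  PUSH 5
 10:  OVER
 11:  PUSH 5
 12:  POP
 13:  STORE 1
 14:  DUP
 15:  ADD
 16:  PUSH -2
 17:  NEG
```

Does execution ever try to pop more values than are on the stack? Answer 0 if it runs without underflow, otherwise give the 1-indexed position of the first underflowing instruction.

PUSH 2  -> [2]
POP     -> []
PUSH -5 -> [-5]
STORE 2 -> []
LOAD 2  -> [-5]
STORE 1 -> []
SWAP  — needs 2 operands, stack has 0 → underflow

7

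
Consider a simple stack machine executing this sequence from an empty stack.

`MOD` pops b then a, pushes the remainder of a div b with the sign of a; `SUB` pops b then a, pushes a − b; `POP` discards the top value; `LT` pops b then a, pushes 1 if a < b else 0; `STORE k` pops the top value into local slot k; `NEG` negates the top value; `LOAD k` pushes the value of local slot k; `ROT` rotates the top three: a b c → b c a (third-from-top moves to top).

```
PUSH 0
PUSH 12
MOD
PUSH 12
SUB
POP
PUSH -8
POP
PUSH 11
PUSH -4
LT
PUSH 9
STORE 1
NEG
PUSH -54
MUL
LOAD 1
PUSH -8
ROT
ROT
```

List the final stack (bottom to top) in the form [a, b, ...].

PUSH 0   -> [0]
PUSH 12  -> [0, 12]
MOD      -> [0]
PUSH 12  -> [0, 12]
SUB      -> [-12]
POP      -> []
PUSH -8  -> [-8]
POP      -> []
PUSH 11  -> [11]
PUSH -4  -> [11, -4]
LT       -> [0]
PUSH 9   -> [0, 9]
STORE 1  -> [0]
NEG      -> [0]
PUSH -54 -> [0, -54]
MUL      -> [0]
LOAD 1   -> [0, 9]
PUSH -8  -> [0, 9, -8]
ROT      -> [9, -8, 0]
ROT      -> [-8, 0, 9]

[-8, 0, 9]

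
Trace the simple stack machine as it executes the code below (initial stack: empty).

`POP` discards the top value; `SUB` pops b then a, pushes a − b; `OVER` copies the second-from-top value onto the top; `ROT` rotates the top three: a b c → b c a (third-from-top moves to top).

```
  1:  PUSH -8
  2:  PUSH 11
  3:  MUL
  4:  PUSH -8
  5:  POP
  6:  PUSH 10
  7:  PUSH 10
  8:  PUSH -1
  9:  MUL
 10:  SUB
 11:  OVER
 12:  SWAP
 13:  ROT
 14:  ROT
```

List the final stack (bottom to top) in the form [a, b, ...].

PUSH -8 → -8
PUSH 11 → -8 11
MUL     → -88
PUSH -8 → -88 -8
POP     → -88
PUSH 10 → -88 10
PUSH 10 → -88 10 10
PUSH -1 → -88 10 10 -1
MUL     → -88 10 -10
SUB     → -88 20
OVER    → -88 20 -88
SWAP    → -88 -88 20
ROT     → -88 20 -88
ROT     → 20 -88 -88

[20, -88, -88]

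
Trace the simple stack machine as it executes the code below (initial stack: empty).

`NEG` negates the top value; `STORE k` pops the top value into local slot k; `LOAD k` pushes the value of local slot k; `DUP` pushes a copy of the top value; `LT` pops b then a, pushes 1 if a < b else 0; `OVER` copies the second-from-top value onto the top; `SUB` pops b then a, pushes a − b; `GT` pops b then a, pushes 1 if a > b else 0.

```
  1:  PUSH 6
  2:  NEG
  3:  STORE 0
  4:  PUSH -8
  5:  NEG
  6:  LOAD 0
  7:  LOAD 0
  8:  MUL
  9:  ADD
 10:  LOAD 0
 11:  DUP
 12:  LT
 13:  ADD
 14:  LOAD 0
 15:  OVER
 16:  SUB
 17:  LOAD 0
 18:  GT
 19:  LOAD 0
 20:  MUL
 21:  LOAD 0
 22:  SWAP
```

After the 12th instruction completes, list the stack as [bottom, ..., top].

PUSH 6   [6]
NEG      [-6]
STORE 0  []
PUSH -8  [-8]
NEG      [8]
LOAD 0   [8, -6]
LOAD 0   [8, -6, -6]
MUL      [8, 36]
ADD      [44]
LOAD 0   [44, -6]
DUP      [44, -6, -6]
LT       [44, 0]

[44, 0]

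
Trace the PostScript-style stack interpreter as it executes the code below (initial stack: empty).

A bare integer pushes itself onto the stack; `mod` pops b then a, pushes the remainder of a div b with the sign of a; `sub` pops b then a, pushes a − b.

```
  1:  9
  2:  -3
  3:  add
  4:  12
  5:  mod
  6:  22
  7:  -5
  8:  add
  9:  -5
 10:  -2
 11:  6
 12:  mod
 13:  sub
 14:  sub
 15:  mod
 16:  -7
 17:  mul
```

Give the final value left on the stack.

9   -> 9
-3  -> 9 -3
add -> 6
12  -> 6 12
mod -> 6
22  -> 6 22
-5  -> 6 22 -5
add -> 6 17
-5  -> 6 17 -5
-2  -> 6 17 -5 -2
6   -> 6 17 -5 -2 6
mod -> 6 17 -5 -2
sub -> 6 17 -3
sub -> 6 20
mod -> 6
-7  -> 6 -7
mul -> -42

-42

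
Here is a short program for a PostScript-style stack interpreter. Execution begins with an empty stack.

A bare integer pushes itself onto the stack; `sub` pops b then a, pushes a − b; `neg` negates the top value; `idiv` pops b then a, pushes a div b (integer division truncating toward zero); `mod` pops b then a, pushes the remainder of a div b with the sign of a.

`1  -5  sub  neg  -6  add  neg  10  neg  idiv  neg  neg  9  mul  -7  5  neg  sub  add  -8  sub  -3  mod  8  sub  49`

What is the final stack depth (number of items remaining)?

2

1     [1]
-5    [1, -5]
sub   [6]
neg   [-6]
-6    [-6, -6]
add   [-12]
neg   [12]
10    [12, 10]
neg   [12, -10]
idiv  [-1]
neg   [1]
neg   [-1]
9     [-1, 9]
mul   [-9]
-7    [-9, -7]
5     [-9, -7, 5]
neg   [-9, -7, -5]
sub   [-9, -2]
add   [-11]
-8    [-11, -8]
sub   [-3]
-3    [-3, -3]
mod   [0]
8     [0, 8]
sub   [-8]
49    [-8, 49]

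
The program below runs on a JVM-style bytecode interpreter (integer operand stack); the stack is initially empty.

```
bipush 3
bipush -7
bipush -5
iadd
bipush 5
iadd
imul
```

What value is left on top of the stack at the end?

bipush 3   3
bipush -7  3 -7
bipush -5  3 -7 -5
iadd       3 -12
bipush 5   3 -12 5
iadd       3 -7
imul       -21

-21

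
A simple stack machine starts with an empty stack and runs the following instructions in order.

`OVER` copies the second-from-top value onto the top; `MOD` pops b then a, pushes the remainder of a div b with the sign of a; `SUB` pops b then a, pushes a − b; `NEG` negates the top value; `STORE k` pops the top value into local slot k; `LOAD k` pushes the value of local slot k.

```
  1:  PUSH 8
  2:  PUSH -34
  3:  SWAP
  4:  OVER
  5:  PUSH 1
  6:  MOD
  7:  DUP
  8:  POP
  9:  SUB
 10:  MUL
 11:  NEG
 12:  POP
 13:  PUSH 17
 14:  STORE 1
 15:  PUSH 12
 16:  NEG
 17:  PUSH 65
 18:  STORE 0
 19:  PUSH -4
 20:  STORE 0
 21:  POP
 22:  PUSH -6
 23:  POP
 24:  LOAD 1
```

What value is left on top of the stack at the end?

PUSH 8    [8]
PUSH -34  [8, -34]
SWAP      [-34, 8]
OVER      [-34, 8, -34]
PUSH 1    [-34, 8, -34, 1]
MOD       [-34, 8, 0]
DUP       [-34, 8, 0, 0]
POP       [-34, 8, 0]
SUB       [-34, 8]
MUL       [-272]
NEG       [272]
POP       []
PUSH 17   [17]
STORE 1   []
PUSH 12   [12]
NEG       [-12]
PUSH 65   [-12, 65]
STORE 0   [-12]
PUSH -4   [-12, -4]
STORE 0   [-12]
POP       []
PUSH -6   [-6]
POP       []
LOAD 1    [17]

17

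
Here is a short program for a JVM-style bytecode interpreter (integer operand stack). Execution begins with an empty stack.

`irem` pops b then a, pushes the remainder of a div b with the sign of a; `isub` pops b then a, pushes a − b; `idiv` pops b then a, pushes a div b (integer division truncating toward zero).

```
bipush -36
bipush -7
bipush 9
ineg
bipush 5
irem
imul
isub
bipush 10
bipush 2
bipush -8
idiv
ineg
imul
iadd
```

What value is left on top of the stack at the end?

bipush -36 : -36
bipush -7  : -36 -7
bipush 9   : -36 -7 9
ineg       : -36 -7 -9
bipush 5   : -36 -7 -9 5
irem       : -36 -7 -4
imul       : -36 28
isub       : -64
bipush 10  : -64 10
bipush 2   : -64 10 2
bipush -8  : -64 10 2 -8
idiv       : -64 10 0
ineg       : -64 10 0
imul       : -64 0
iadd       : -64

-64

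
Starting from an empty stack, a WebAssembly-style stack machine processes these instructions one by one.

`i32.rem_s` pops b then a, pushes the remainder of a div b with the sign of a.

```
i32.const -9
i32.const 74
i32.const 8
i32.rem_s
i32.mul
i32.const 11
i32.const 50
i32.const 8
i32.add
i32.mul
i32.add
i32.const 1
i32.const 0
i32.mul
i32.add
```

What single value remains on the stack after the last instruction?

620

i32.const -9 → -9
i32.const 74 → -9 74
i32.const 8  → -9 74 8
i32.rem_s    → -9 2
i32.mul      → -18
i32.const 11 → -18 11
i32.const 50 → -18 11 50
i32.const 8  → -18 11 50 8
i32.add      → -18 11 58
i32.mul      → -18 638
i32.add      → 620
i32.const 1  → 620 1
i32.const 0  → 620 1 0
i32.mul      → 620 0
i32.add      → 620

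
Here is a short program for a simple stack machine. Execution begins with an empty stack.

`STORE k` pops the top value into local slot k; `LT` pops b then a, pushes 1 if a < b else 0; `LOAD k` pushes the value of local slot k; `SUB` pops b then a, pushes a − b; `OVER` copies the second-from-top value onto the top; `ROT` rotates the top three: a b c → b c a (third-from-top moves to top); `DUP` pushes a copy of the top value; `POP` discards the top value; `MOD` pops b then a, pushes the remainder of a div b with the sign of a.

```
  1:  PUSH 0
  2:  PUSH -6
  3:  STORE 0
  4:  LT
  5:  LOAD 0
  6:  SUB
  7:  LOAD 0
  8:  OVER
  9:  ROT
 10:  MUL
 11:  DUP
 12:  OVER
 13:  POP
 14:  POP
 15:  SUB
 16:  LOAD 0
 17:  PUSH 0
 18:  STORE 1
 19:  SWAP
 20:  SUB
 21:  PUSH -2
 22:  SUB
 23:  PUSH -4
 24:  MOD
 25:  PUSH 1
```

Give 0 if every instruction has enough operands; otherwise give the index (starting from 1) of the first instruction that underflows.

4

PUSH 0  : [0]
PUSH -6 : [0, -6]
STORE 0 : [0]
LT  — needs 2 operands, stack has 1 → underflow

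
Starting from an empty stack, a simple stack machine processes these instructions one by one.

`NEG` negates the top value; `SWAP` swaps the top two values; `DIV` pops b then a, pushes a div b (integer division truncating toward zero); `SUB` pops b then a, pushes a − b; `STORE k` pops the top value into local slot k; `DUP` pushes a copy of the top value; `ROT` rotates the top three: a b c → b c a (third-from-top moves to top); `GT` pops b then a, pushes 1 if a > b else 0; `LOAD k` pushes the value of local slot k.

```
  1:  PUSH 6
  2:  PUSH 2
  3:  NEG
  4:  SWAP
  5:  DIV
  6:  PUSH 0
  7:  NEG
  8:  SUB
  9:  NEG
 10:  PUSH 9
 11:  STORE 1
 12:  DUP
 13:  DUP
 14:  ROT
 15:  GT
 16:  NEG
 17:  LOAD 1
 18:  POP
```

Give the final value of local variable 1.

PUSH 6  : 6
PUSH 2  : 6 2
NEG     : 6 -2
SWAP    : -2 6
DIV     : 0
PUSH 0  : 0 0
NEG     : 0 0
SUB     : 0
NEG     : 0
PUSH 9  : 0 9
STORE 1 : 0
DUP     : 0 0
DUP     : 0 0 0
ROT     : 0 0 0
GT      : 0 0
NEG     : 0 0
LOAD 1  : 0 0 9
POP     : 0 0

9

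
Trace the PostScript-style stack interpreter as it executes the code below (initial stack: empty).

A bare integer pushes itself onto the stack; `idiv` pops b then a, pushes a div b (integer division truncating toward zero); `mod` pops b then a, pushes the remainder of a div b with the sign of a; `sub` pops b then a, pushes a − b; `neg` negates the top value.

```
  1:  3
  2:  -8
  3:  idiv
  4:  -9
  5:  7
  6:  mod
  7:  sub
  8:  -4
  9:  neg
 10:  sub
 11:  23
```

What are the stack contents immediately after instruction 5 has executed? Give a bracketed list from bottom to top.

3    → 3
-8   → 3 -8
idiv → 0
-9   → 0 -9
7    → 0 -9 7

[0, -9, 7]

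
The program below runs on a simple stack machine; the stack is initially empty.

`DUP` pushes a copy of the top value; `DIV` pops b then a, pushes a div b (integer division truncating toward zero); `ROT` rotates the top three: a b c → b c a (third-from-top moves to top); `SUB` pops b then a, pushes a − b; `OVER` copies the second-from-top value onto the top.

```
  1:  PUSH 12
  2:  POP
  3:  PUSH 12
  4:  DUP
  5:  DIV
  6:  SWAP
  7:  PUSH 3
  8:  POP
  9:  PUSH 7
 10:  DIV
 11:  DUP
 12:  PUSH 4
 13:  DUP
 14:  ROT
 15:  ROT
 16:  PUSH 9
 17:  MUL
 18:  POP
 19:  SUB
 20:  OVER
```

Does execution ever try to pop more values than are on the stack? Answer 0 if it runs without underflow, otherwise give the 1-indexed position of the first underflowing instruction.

6

PUSH 12 : [12]
POP     : []
PUSH 12 : [12]
DUP     : [12, 12]
DIV     : [1]
SWAP  — needs 2 operands, stack has 1 → underflow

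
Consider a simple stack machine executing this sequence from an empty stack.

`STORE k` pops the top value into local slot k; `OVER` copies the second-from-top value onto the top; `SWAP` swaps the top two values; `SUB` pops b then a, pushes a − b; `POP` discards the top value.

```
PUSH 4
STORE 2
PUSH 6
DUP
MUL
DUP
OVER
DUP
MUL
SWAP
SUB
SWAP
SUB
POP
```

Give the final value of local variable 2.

4

PUSH 4  → [4]
STORE 2 → []
PUSH 6  → [6]
DUP     → [6, 6]
MUL     → [36]
DUP     → [36, 36]
OVER    → [36, 36, 36]
DUP     → [36, 36, 36, 36]
MUL     → [36, 36, 1296]
SWAP    → [36, 1296, 36]
SUB     → [36, 1260]
SWAP    → [1260, 36]
SUB     → [1224]
POP     → []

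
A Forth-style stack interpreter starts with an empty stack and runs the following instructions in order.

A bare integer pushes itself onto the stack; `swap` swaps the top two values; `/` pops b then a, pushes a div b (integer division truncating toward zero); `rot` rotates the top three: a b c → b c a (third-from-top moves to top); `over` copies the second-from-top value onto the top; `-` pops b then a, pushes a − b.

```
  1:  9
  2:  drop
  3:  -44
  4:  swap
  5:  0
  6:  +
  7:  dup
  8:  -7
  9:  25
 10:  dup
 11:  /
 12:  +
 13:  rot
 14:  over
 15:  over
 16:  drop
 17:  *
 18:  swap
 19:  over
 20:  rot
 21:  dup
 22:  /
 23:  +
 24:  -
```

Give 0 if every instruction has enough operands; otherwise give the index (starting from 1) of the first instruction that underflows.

9    : 9
drop : (empty)
-44  : -44
swap  — needs 2 operands, stack has 1 → underflow

4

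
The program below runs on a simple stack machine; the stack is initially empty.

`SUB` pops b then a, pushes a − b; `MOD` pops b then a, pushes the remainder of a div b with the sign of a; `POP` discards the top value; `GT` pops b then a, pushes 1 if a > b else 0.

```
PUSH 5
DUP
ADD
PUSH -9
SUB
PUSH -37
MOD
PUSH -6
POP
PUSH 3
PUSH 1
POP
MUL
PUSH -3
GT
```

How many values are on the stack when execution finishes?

PUSH 5   → 5
DUP      → 5 5
ADD      → 10
PUSH -9  → 10 -9
SUB      → 19
PUSH -37 → 19 -37
MOD      → 19
PUSH -6  → 19 -6
POP      → 19
PUSH 3   → 19 3
PUSH 1   → 19 3 1
POP      → 19 3
MUL      → 57
PUSH -3  → 57 -3
GT       → 1

1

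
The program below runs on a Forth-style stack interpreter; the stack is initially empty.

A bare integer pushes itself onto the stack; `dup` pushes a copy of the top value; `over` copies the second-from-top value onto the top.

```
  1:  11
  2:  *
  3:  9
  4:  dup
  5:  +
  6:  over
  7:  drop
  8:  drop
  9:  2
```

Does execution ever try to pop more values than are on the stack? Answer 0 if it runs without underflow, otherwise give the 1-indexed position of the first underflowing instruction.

11 : 11
*  — needs 2 operands, stack has 1 → underflow

2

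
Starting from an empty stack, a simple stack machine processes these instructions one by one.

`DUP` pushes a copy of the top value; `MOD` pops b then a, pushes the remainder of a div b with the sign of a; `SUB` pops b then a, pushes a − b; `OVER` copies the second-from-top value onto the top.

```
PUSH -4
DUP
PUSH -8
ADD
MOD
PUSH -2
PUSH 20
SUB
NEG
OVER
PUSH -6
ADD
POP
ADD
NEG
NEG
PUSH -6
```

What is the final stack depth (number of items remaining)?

PUSH -4 → -4
DUP     → -4 -4
PUSH -8 → -4 -4 -8
ADD     → -4 -12
MOD     → -4
PUSH -2 → -4 -2
PUSH 20 → -4 -2 20
SUB     → -4 -22
NEG     → -4 22
OVER    → -4 22 -4
PUSH -6 → -4 22 -4 -6
ADD     → -4 22 -10
POP     → -4 22
ADD     → 18
NEG     → -18
NEG     → 18
PUSH -6 → 18 -6

2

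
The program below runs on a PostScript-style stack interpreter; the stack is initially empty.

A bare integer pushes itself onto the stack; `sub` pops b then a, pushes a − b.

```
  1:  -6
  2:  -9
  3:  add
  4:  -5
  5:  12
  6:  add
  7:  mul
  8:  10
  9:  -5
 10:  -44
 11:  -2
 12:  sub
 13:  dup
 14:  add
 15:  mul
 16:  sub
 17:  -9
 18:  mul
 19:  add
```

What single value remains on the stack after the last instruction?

3585

-6  : -6
-9  : -6 -9
add : -15
-5  : -15 -5
12  : -15 -5 12
add : -15 7
mul : -105
10  : -105 10
-5  : -105 10 -5
-44 : -105 10 -5 -44
-2  : -105 10 -5 -44 -2
sub : -105 10 -5 -42
dup : -105 10 -5 -42 -42
add : -105 10 -5 -84
mul : -105 10 420
sub : -105 -410
-9  : -105 -410 -9
mul : -105 3690
add : 3585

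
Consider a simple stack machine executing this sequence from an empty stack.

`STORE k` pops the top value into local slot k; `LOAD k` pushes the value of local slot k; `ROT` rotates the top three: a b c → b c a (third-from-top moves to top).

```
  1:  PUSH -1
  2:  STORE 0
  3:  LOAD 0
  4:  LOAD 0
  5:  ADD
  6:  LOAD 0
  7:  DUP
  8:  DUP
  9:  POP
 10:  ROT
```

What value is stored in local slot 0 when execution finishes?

-1

PUSH -1  [-1]
STORE 0  []
LOAD 0   [-1]
LOAD 0   [-1, -1]
ADD      [-2]
LOAD 0   [-2, -1]
DUP      [-2, -1, -1]
DUP      [-2, -1, -1, -1]
POP      [-2, -1, -1]
ROT      [-1, -1, -2]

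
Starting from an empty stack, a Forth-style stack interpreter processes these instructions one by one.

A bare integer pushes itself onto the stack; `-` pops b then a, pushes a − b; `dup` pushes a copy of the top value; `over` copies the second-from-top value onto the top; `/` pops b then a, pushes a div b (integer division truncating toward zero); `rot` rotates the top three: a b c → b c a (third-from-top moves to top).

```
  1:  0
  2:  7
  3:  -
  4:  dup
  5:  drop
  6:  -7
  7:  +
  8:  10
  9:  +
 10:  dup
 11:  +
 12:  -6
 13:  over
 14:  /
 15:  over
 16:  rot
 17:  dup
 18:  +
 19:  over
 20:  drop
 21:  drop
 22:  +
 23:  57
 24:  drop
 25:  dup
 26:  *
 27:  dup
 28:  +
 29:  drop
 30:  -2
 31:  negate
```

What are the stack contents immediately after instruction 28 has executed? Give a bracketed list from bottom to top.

[128]

0    -> 0
7    -> 0 7
-    -> -7
dup  -> -7 -7
drop -> -7
-7   -> -7 -7
+    -> -14
10   -> -14 10
+    -> -4
dup  -> -4 -4
+    -> -8
-6   -> -8 -6
over -> -8 -6 -8
/    -> -8 0
over -> -8 0 -8
rot  -> 0 -8 -8
dup  -> 0 -8 -8 -8
+    -> 0 -8 -16
over -> 0 -8 -16 -8
drop -> 0 -8 -16
drop -> 0 -8
+    -> -8
57   -> -8 57
drop -> -8
dup  -> -8 -8
*    -> 64
dup  -> 64 64
+    -> 128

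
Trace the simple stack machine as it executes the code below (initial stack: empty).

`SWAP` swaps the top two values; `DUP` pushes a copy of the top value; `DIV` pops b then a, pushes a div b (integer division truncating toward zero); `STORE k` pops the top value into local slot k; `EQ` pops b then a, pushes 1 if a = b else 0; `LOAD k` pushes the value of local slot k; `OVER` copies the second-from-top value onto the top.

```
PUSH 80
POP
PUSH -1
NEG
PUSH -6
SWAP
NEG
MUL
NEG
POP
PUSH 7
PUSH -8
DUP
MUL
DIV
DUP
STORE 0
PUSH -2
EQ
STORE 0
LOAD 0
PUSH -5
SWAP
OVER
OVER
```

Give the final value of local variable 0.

PUSH 80  [80]
POP      []
PUSH -1  [-1]
NEG      [1]
PUSH -6  [1, -6]
SWAP     [-6, 1]
NEG      [-6, -1]
MUL      [6]
NEG      [-6]
POP      []
PUSH 7   [7]
PUSH -8  [7, -8]
DUP      [7, -8, -8]
MUL      [7, 64]
DIV      [0]
DUP      [0, 0]
STORE 0  [0]
PUSH -2  [0, -2]
EQ       [0]
STORE 0  []
LOAD 0   [0]
PUSH -5  [0, -5]
SWAP     [-5, 0]
OVER     [-5, 0, -5]
OVER     [-5, 0, -5, 0]

0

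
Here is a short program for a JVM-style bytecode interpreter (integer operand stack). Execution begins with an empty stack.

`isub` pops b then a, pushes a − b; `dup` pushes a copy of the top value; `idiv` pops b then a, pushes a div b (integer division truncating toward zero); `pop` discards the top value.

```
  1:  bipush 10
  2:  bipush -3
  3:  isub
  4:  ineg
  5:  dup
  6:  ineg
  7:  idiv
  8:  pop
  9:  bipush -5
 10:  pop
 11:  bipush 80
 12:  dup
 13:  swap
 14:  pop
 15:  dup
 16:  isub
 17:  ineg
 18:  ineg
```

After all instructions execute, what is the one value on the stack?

bipush 10 : 10
bipush -3 : 10 -3
isub      : 13
ineg      : -13
dup       : -13 -13
ineg      : -13 13
idiv      : -1
pop       : (empty)
bipush -5 : -5
pop       : (empty)
bipush 80 : 80
dup       : 80 80
swap      : 80 80
pop       : 80
dup       : 80 80
isub      : 0
ineg      : 0
ineg      : 0

0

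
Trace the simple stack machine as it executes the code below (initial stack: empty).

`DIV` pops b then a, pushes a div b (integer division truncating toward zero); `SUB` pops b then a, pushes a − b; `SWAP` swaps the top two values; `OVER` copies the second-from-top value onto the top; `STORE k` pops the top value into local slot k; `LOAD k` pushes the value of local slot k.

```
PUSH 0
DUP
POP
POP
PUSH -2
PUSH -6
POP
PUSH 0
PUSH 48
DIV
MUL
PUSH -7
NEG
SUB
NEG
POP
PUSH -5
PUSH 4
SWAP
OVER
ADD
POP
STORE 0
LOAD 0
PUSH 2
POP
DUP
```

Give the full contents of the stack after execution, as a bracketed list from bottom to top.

[4, 4]

PUSH 0  : [0]
DUP     : [0, 0]
POP     : [0]
POP     : []
PUSH -2 : [-2]
PUSH -6 : [-2, -6]
POP     : [-2]
PUSH 0  : [-2, 0]
PUSH 48 : [-2, 0, 48]
DIV     : [-2, 0]
MUL     : [0]
PUSH -7 : [0, -7]
NEG     : [0, 7]
SUB     : [-7]
NEG     : [7]
POP     : []
PUSH -5 : [-5]
PUSH 4  : [-5, 4]
SWAP    : [4, -5]
OVER    : [4, -5, 4]
ADD     : [4, -1]
POP     : [4]
STORE 0 : []
LOAD 0  : [4]
PUSH 2  : [4, 2]
POP     : [4]
DUP     : [4, 4]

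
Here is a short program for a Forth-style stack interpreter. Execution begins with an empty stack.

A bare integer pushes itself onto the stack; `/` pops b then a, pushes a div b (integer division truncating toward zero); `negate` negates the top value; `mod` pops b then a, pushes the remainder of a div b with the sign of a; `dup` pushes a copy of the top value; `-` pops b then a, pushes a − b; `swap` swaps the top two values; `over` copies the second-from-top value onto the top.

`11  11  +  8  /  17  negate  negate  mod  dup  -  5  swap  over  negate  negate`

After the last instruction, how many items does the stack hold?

3

11     → 11
11     → 11 11
+      → 22
8      → 22 8
/      → 2
17     → 2 17
negate → 2 -17
negate → 2 17
mod    → 2
dup    → 2 2
-      → 0
5      → 0 5
swap   → 5 0
over   → 5 0 5
negate → 5 0 -5
negate → 5 0 5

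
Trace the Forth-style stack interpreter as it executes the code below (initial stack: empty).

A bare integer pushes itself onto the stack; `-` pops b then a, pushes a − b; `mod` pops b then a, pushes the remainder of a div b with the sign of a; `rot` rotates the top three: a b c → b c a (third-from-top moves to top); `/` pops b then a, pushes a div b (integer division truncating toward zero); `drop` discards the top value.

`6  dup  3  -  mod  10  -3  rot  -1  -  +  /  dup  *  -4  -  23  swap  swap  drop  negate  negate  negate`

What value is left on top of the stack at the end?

6      → 6
dup    → 6 6
3      → 6 6 3
-      → 6 3
mod    → 0
10     → 0 10
-3     → 0 10 -3
rot    → 10 -3 0
-1     → 10 -3 0 -1
-      → 10 -3 1
+      → 10 -2
/      → -5
dup    → -5 -5
*      → 25
-4     → 25 -4
-      → 29
23     → 29 23
swap   → 23 29
swap   → 29 23
drop   → 29
negate → -29
negate → 29
negate → -29

-29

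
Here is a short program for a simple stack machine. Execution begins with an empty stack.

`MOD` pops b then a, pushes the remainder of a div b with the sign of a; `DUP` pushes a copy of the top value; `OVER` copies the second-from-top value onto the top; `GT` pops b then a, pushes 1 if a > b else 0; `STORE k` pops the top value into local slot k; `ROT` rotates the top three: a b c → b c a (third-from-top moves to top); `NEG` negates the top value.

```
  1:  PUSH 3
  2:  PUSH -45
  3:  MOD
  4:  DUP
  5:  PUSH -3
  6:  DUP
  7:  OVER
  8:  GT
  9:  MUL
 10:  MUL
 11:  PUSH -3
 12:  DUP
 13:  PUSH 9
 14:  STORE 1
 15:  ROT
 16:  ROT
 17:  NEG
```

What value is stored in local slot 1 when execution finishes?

PUSH 3   → 3
PUSH -45 → 3 -45
MOD      → 3
DUP      → 3 3
PUSH -3  → 3 3 -3
DUP      → 3 3 -3 -3
OVER     → 3 3 -3 -3 -3
GT       → 3 3 -3 0
MUL      → 3 3 0
MUL      → 3 0
PUSH -3  → 3 0 -3
DUP      → 3 0 -3 -3
PUSH 9   → 3 0 -3 -3 9
STORE 1  → 3 0 -3 -3
ROT      → 3 -3 -3 0
ROT      → 3 -3 0 -3
NEG      → 3 -3 0 3

9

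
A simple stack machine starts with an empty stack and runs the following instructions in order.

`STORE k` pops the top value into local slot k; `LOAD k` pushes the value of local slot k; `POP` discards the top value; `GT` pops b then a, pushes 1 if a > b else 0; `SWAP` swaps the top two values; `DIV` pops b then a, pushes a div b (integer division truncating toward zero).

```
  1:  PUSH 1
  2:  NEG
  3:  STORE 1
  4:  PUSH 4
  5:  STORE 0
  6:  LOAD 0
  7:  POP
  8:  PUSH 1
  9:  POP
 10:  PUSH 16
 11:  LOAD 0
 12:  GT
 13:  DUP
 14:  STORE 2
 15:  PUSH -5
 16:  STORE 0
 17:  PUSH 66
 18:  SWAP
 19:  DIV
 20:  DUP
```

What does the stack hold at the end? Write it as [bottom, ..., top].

[66, 66]

PUSH 1  -> [1]
NEG     -> [-1]
STORE 1 -> []
PUSH 4  -> [4]
STORE 0 -> []
LOAD 0  -> [4]
POP     -> []
PUSH 1  -> [1]
POP     -> []
PUSH 16 -> [16]
LOAD 0  -> [16, 4]
GT      -> [1]
DUP     -> [1, 1]
STORE 2 -> [1]
PUSH -5 -> [1, -5]
STORE 0 -> [1]
PUSH 66 -> [1, 66]
SWAP    -> [66, 1]
DIV     -> [66]
DUP     -> [66, 66]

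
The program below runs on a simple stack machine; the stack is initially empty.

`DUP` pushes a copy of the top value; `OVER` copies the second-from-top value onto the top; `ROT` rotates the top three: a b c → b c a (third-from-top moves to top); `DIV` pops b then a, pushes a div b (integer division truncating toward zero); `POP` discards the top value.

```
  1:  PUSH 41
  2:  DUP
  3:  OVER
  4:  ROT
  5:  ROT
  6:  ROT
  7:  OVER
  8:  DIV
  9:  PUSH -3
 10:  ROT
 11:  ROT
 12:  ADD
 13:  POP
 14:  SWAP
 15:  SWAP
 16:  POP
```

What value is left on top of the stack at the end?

41

PUSH 41  41
DUP      41 41
OVER     41 41 41
ROT      41 41 41
ROT      41 41 41
ROT      41 41 41
OVER     41 41 41 41
DIV      41 41 1
PUSH -3  41 41 1 -3
ROT      41 1 -3 41
ROT      41 -3 41 1
ADD      41 -3 42
POP      41 -3
SWAP     -3 41
SWAP     41 -3
POP      41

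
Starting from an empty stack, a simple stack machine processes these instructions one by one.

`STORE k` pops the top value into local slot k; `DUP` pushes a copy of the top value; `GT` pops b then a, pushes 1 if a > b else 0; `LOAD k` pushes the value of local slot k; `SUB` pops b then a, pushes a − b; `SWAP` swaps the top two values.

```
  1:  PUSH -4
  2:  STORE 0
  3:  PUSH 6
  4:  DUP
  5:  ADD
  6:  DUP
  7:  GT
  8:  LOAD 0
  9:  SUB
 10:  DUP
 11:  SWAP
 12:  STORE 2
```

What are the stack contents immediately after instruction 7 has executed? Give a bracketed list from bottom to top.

[0]

PUSH -4 : -4
STORE 0 : (empty)
PUSH 6  : 6
DUP     : 6 6
ADD     : 12
DUP     : 12 12
GT      : 0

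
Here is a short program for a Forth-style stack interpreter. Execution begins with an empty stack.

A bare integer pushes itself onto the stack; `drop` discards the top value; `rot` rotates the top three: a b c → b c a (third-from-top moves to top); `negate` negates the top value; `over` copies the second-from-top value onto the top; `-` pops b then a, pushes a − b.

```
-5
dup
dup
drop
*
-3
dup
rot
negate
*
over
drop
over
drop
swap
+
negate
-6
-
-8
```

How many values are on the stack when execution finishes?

2

-5     → -5
dup    → -5 -5
dup    → -5 -5 -5
drop   → -5 -5
*      → 25
-3     → 25 -3
dup    → 25 -3 -3
rot    → -3 -3 25
negate → -3 -3 -25
*      → -3 75
over   → -3 75 -3
drop   → -3 75
over   → -3 75 -3
drop   → -3 75
swap   → 75 -3
+      → 72
negate → -72
-6     → -72 -6
-      → -66
-8     → -66 -8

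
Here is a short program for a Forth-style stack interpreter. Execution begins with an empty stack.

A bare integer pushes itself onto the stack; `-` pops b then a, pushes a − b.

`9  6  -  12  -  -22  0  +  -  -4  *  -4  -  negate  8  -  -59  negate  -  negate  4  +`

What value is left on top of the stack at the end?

9      → 9
6      → 9 6
-      → 3
12     → 3 12
-      → -9
-22    → -9 -22
0      → -9 -22 0
+      → -9 -22
-      → 13
-4     → 13 -4
*      → -52
-4     → -52 -4
-      → -48
negate → 48
8      → 48 8
-      → 40
-59    → 40 -59
negate → 40 59
-      → -19
negate → 19
4      → 19 4
+      → 23

23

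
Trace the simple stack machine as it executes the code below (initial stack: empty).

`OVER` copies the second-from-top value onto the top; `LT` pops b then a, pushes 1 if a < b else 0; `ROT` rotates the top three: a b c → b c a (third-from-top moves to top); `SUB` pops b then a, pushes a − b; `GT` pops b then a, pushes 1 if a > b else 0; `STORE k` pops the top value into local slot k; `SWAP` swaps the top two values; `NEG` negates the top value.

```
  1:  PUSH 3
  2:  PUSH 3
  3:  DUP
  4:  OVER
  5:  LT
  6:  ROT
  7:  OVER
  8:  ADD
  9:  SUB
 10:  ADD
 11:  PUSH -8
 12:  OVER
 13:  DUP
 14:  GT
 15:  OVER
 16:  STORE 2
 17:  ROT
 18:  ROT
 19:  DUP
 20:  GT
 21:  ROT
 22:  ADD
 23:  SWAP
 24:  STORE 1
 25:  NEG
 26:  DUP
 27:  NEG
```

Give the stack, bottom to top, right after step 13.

PUSH 3   3
PUSH 3   3 3
DUP      3 3 3
OVER     3 3 3 3
LT       3 3 0
ROT      3 0 3
OVER     3 0 3 0
ADD      3 0 3
SUB      3 -3
ADD      0
PUSH -8  0 -8
OVER     0 -8 0
DUP      0 -8 0 0

[0, -8, 0, 0]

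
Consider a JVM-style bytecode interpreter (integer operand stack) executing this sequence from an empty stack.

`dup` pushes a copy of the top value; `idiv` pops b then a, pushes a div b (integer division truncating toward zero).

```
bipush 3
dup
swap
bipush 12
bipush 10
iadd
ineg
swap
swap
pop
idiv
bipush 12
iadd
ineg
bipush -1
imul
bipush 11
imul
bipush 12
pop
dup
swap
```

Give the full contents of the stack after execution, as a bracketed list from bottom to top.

bipush 3  : [3]
dup       : [3, 3]
swap      : [3, 3]
bipush 12 : [3, 3, 12]
bipush 10 : [3, 3, 12, 10]
iadd      : [3, 3, 22]
ineg      : [3, 3, -22]
swap      : [3, -22, 3]
swap      : [3, 3, -22]
pop       : [3, 3]
idiv      : [1]
bipush 12 : [1, 12]
iadd      : [13]
ineg      : [-13]
bipush -1 : [-13, -1]
imul      : [13]
bipush 11 : [13, 11]
imul      : [143]
bipush 12 : [143, 12]
pop       : [143]
dup       : [143, 143]
swap      : [143, 143]

[143, 143]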